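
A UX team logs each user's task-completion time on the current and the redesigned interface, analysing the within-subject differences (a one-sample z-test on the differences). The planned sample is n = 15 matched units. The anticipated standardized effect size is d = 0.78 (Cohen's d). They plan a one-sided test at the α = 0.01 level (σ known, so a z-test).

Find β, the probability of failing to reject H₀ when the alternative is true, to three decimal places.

β ≈ 0.244

Noncentrality parameter: δ = d·√n = 0.78 × √15 = 3.0209
One-sided α = 0.01 → critical value z_{0.01} = 2.326.
Power = Φ(δ − 2.326) = Φ(0.695) = 0.7563.
Type II error: β = 1 − power = 1 − 0.7563 = 0.2437.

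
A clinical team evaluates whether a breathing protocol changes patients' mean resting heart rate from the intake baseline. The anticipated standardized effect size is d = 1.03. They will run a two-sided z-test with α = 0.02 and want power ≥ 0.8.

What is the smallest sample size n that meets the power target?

Set Φ(δ − 2.326) = 0.8; then δ − 2.326 = Φ⁻¹(0.8) = 0.842, giving δ = 3.168.
(The Φ(−δ − z_{α/2}) term is vanishingly small for δ > 0 and is dropped in the standard sample-size formula.)
δ = d·√n ⇒ n = (δ/d)² = (3.168 / 1.03)² = 9.46.
Rounding up, n = 10.

n = 10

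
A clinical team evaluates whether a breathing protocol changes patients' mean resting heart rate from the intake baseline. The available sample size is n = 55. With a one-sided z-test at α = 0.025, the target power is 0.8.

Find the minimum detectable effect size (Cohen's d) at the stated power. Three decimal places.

Required noncentrality: δ = z_{0.025} + z_{0.20} = 1.960 + 0.842 = 2.802.
δ = d·√n ⇒ d = δ/√n = 2.802/√55 = 0.3778.

d ≈ 0.378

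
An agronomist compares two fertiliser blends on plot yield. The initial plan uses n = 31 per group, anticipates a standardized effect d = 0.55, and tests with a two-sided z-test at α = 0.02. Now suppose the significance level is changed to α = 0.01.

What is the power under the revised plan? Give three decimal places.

Power ≈ 0.341

δ = d·√(n/2) = 0.55 × √(31/2) = 2.1654 (unchanged). New critical value: z_{0.005} = 2.576.
Revised power = Φ(δ − 2.576) + Φ(−δ − 2.576) = Φ(-0.410) + Φ(-4.741) = 0.3407 + 0.0000 = 0.3407.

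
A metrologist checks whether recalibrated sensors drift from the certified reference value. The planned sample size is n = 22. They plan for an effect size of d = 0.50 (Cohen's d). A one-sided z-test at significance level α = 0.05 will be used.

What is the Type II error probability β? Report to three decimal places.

β ≈ 0.242

Noncentrality parameter: λ = d·√n = 0.50 × √22 = 2.3452
Critical value for a one-sided test at α = 0.05: z_α = 1.645.
Power = P(Z > 1.645 − λ) = Φ(0.700) = 0.7581.
Type II error: β = 1 − power = 1 − 0.7581 = 0.2419.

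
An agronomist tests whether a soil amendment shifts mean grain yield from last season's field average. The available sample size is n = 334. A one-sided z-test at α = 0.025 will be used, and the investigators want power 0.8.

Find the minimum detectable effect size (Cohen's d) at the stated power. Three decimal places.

d ≈ 0.153

Need Φ(δ − 1.960) = 0.8, so δ = 1.960 + 0.842 = 2.802.
δ = d·√n ⇒ d = δ/√n = 2.802/√334 = 0.1533.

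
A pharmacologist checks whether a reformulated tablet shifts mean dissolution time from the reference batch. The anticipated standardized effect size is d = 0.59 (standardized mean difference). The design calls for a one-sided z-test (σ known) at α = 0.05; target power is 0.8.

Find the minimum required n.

Set Φ(δ − 1.645) = 0.8; then δ − 1.645 = Φ⁻¹(0.8) = 0.842, giving δ = 2.486.
δ = d·√n ⇒ n = (δ/d)² = (2.486 / 0.59)² = 17.76.
Round up to the next whole unit.

n = 18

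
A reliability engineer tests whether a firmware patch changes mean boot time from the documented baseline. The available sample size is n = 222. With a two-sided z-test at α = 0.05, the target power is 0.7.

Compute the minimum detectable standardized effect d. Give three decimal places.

Need Φ(δ − 1.960) = 0.7, so δ = 1.960 + 0.524 = 2.484.
(The second rejection-region term Φ(−δ − z_{α/2}) is negligible and dropped.)
δ = d·√n ⇒ d = δ/√n = 2.484/√222 = 0.1667.

d ≈ 0.167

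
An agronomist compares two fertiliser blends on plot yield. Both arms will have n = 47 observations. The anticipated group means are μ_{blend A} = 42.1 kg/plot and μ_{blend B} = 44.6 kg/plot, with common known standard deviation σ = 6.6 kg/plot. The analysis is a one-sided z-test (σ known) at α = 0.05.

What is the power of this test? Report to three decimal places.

Standardized effect: d = |μ_{blend A} − μ_{blend B}| / σ = |42.1 − 44.6| / 6.6 = 0.3788
Noncentrality parameter: δ = d·√(n/2) = 0.3788 × √(47/2) = 1.8362
Critical value for a one-sided test at α = 0.05: z_α = 1.645.
Power = P(Z > 1.645 − δ) = Φ(0.191) = 0.5759.

Power ≈ 0.576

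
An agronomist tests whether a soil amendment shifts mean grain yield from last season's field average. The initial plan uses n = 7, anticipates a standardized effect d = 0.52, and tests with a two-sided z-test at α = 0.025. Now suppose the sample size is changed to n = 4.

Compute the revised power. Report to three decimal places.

Power ≈ 0.115

With n = 4: δ = d·√n = 0.52 × √4 = 1.0400. Critical value z_{0.0125} = 2.241.
Revised power = Φ(δ − 2.241) + Φ(−δ − 2.241) = Φ(-1.201) + Φ(-3.281) = 0.1148 + 0.0005 = 0.1153.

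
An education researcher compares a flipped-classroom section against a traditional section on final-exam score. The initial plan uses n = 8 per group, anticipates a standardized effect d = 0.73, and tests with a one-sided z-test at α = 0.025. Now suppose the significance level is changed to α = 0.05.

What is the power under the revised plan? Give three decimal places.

δ = d·√(n/2) = 0.73 × √(8/2) = 1.4600 (unchanged). New critical value: z_{0.05} = 1.645.
Revised power = P(Z > 1.645 − δ) = Φ(-0.185) = 0.4267.

Power ≈ 0.427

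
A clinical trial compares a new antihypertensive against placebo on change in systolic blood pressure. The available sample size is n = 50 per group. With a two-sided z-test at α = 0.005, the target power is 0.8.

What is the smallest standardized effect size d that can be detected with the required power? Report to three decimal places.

d ≈ 0.730

Need Φ(δ − 2.807) = 0.8, so δ = 2.807 + 0.842 = 3.649.
(Lower-tail contribution to power is negligible for δ > 0.)
δ = d·√(n/2) ⇒ d = δ/√(n/2) = 3.649/√(50/2) = 0.7297.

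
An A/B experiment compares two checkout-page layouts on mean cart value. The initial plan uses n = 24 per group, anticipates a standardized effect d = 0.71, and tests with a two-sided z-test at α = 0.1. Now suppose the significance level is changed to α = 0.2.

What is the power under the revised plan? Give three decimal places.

Power ≈ 0.881

δ = d·√(n/2) = 0.71 × √(24/2) = 2.4595 (unchanged). New critical value: z_{0.1} = 1.282.
Revised power = Φ(δ − 1.282) + Φ(−δ − 1.282) = Φ(1.178) + Φ(-3.741) = 0.8806 + 0.0001 = 0.8807.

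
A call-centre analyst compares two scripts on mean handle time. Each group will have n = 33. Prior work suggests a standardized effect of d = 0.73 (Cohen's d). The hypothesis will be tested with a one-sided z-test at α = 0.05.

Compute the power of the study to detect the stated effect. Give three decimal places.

Power ≈ 0.907

Noncentrality parameter: δ = d·√(n/2) = 0.73 × √(33/2) = 2.9653
One-sided α = 0.05 → critical value z_{0.05} = 1.645.
Power = Φ(δ − 1.645) = Φ(1.320) = 0.9067.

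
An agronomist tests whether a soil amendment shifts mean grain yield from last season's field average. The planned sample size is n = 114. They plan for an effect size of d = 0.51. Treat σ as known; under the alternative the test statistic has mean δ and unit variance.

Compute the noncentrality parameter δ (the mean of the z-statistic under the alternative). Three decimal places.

δ ≈ 5.445

δ = d·√n = 0.51 × √114 = 5.4453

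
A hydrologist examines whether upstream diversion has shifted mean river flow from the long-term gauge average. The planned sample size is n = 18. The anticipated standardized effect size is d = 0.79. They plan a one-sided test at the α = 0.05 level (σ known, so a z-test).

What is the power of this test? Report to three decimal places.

Power ≈ 0.956

Noncentrality parameter: δ = d·√n = 0.79 × √18 = 3.3517
Critical value for a one-sided test at α = 0.05: z_α = 1.645.
Power = Φ(δ − 1.645) = Φ(1.707) = 0.9561.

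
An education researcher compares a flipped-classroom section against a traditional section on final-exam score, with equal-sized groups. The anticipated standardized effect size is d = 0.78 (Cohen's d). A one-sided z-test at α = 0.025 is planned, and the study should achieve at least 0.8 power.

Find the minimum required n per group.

Set Φ(δ − 1.960) = 0.8; then δ − 1.960 = Φ⁻¹(0.8) = 0.842, giving δ = 2.802.
δ = d·√(n/2) ⇒ n = 2(δ/d)² = 2 × (2.802 / 0.78)² = 25.80.
Round up to the next whole unit.

n = 26 per group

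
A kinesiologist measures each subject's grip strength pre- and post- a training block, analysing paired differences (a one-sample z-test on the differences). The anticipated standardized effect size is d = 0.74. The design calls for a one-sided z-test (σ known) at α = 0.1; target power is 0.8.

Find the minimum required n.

For power 0.8 need Φ(δ − z_{0.1}) = 0.8, so δ = z_{0.1} + z_{0.20} = 1.282 + 0.842 = 2.123.
δ = d·√n ⇒ n = (δ/d)² = (2.123 / 0.74)² = 8.23.
Rounding up, n = 9.

n = 9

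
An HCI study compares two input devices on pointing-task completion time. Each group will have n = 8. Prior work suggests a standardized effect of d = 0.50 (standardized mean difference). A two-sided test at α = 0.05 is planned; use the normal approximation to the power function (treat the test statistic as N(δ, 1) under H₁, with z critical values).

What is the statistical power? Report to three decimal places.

Power ≈ 0.170

Noncentrality parameter: δ = d·√(n/2) = 0.50 × √(8/2) = 1.0000
Two-sided α = 0.05 → critical value z_{0.025} = 1.960.
Power = Φ(δ − 1.960) + Φ(−δ − 1.960) = Φ(-0.960) + Φ(-2.960) = 0.1685 + 0.0015 = 0.1701.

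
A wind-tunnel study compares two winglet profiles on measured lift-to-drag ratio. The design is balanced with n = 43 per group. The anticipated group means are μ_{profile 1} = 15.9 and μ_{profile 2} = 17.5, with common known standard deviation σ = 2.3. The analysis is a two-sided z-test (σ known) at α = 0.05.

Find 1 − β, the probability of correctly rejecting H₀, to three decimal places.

Standardized effect: d = |μ_{profile 1} − μ_{profile 2}| / σ = |15.9 − 17.5| / 2.3 = 0.6957
Noncentrality parameter: δ = d·√(n/2) = 0.6957 × √(43/2) = 3.2256
Critical value for a two-sided test at α = 0.05: z_{α/2} = 1.960.
Power = Φ(δ − 1.960) + Φ(−δ − 1.960) = Φ(1.266) + Φ(-5.186) = 0.8972 + 0.0000 = 0.8972.

Power ≈ 0.897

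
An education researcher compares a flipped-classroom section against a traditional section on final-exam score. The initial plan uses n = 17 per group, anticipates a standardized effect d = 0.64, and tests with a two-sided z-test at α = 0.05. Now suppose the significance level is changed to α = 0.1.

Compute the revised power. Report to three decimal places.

δ = d·√(n/2) = 0.64 × √(17/2) = 1.8659 (unchanged). New critical value: z_{0.05} = 1.645.
Revised power = Φ(δ − 1.645) + Φ(−δ − 1.645) = Φ(0.221) + Φ(-3.511) = 0.5875 + 0.0002 = 0.5877.

Power ≈ 0.588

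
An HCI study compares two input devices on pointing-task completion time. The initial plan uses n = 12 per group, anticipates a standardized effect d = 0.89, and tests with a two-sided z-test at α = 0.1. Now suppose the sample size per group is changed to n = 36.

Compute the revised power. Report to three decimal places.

With n = 36 per group: δ = d·√(n/2) = 0.89 × √(36/2) = 3.7760. Critical value z_{0.05} = 1.645.
Revised power = Φ(δ − 1.645) + Φ(−δ − 1.645) = Φ(2.131) + Φ(-5.421) = 0.9835 + 0.0000 = 0.9835.

Power ≈ 0.983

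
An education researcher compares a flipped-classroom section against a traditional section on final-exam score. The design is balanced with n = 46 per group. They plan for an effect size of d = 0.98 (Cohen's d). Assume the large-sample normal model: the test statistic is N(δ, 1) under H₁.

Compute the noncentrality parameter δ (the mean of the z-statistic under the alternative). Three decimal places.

δ = d·√(n/2) = 0.98 × √(46/2) = 4.6999

δ ≈ 4.700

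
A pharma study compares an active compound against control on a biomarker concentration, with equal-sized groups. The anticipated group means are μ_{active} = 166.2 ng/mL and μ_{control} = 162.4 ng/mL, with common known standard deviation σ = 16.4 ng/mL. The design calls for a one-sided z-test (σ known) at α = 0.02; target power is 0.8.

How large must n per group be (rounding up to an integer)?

Standardized effect: d = |μ_{active} − μ_{control}| / σ = |166.2 − 162.4| / 16.4 = 0.2317
Set Φ(δ − 2.054) = 0.8; then δ − 2.054 = Φ⁻¹(0.8) = 0.842, giving δ = 2.895.
δ = d·√(n/2) ⇒ n = 2(δ/d)² = 2 × (2.895 / 0.2317)² = 312.29.
Round up to the next whole unit.

n = 313 per group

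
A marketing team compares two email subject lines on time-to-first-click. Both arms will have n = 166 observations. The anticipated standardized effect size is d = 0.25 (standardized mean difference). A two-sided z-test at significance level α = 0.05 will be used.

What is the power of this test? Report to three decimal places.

Power ≈ 0.625

Noncentrality parameter: δ = d·√(n/2) = 0.25 × √(166/2) = 2.2776
Critical value for a two-sided test at α = 0.05: z_{α/2} = 1.960.
Power = Φ(δ − 1.960) + Φ(−δ − 1.960) = Φ(0.318) + Φ(-4.238) = 0.6246 + 0.0000 = 0.6246.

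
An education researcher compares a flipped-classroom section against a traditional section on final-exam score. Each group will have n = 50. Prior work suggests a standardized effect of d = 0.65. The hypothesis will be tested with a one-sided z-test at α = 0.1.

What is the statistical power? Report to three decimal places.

Power ≈ 0.975

Noncentrality parameter: δ = d·√(n/2) = 0.65 × √(50/2) = 3.2500
One-sided α = 0.1 → critical value z_{0.1} = 1.282.
Power = Φ(δ − 1.282) = Φ(1.968) = 0.9755.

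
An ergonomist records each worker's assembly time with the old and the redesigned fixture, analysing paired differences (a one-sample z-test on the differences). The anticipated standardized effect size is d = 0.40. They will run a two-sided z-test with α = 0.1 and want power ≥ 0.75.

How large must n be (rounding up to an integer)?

n = 34

Set Φ(δ − 1.645) = 0.75; then δ − 1.645 = Φ⁻¹(0.75) = 0.674, giving δ = 2.319.
(Ignoring the negligible lower-tail rejection probability gives the usual closed-form inversion.)
δ = d·√n ⇒ n = (δ/d)² = (2.319 / 0.40)² = 33.62.
Rounding up, n = 34.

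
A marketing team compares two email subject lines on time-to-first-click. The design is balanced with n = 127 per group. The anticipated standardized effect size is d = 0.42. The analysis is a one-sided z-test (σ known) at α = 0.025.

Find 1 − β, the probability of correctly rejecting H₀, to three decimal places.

Noncentrality parameter: λ = d·√(n/2) = 0.42 × √(127/2) = 3.3468
Critical value for a one-sided test at α = 0.025: z_α = 1.960.
Power = Φ(λ − 1.960) = Φ(1.387) = 0.9173.

Power ≈ 0.917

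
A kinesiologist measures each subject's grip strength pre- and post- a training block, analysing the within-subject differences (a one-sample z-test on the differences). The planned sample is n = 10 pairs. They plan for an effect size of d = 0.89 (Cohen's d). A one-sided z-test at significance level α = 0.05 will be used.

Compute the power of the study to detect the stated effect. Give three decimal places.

Power ≈ 0.879

Noncentrality parameter: δ = d·√n = 0.89 × √10 = 2.8144
One-sided α = 0.05 → critical value z_{0.05} = 1.645.
Power = P(Z > 1.645 − δ) = Φ(1.170) = 0.8789.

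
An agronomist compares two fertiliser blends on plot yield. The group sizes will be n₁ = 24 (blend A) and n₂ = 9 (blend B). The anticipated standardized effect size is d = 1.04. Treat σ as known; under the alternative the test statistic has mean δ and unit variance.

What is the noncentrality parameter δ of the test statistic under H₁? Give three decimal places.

The noncentrality parameter scales effect size by the design's sample-size factor: δ = d / √(1/n₁ + 1/n₂) = 1.04 / √(1/24 + 1/9) = 2.6607

δ ≈ 2.661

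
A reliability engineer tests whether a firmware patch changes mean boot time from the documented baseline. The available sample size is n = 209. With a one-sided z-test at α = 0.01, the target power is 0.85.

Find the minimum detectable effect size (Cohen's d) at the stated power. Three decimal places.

Need Φ(δ − 2.326) = 0.85, so δ = 2.326 + 1.036 = 3.363.
δ = d·√n ⇒ d = δ/√n = 3.363/√209 = 0.2326.

d ≈ 0.233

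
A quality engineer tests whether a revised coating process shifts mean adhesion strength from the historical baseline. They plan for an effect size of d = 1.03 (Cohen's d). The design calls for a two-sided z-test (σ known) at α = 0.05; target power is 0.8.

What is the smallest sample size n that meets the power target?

n = 8

Set Φ(δ − 1.960) = 0.8; then δ − 1.960 = Φ⁻¹(0.8) = 0.842, giving δ = 2.802.
(For δ > 0 the lower-tail rejection region contributes negligibly to power, so the one-term inversion is standard.)
δ = d·√n ⇒ n = (δ/d)² = (2.802 / 1.03)² = 7.40.
Rounding up, n = 8.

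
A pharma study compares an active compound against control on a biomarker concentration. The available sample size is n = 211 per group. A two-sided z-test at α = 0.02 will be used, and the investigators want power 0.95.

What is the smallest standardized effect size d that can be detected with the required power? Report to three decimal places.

d ≈ 0.387

Need Φ(δ − 2.326) = 0.95, so δ = 2.326 + 1.645 = 3.971.
(The second rejection-region term Φ(−δ − z_{α/2}) is negligible and dropped.)
δ = d·√(n/2) ⇒ d = δ/√(n/2) = 3.971/√(211/2) = 0.3866.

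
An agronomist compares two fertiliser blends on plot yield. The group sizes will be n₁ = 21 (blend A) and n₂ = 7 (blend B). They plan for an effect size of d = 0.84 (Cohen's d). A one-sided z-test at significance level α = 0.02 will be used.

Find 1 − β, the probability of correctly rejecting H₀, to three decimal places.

Power ≈ 0.449

Noncentrality parameter: δ = d / √(1/n₁ + 1/n₂) = 0.84 / √(1/21 + 1/7) = 1.9247
One-sided α = 0.02 → critical value z_{0.02} = 2.054.
Power = P(Z > 2.054 − δ) = Φ(-0.129) = 0.4487.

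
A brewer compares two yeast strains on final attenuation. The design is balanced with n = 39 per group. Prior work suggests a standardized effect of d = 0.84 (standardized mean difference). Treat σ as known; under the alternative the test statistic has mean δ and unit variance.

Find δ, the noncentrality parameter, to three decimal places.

δ ≈ 3.709

δ = d·√(n/2) = 0.84 × √(39/2) = 3.7093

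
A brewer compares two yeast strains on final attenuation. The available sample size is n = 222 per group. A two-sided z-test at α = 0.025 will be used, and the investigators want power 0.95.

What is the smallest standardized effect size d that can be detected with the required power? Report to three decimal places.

d ≈ 0.369

Need Φ(δ − 2.241) = 0.95, so δ = 2.241 + 1.645 = 3.886.
(The second rejection-region term Φ(−δ − z_{α/2}) is negligible and dropped.)
δ = d·√(n/2) ⇒ d = δ/√(n/2) = 3.886/√(222/2) = 0.3689.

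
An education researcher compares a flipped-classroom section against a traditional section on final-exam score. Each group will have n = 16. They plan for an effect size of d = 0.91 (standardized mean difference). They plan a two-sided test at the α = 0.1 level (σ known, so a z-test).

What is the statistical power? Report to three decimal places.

Power ≈ 0.824

Noncentrality parameter: δ = d·√(n/2) = 0.91 × √(16/2) = 2.5739
Critical value for a two-sided test at α = 0.1: z_{α/2} = 1.645.
Power = Φ(δ − 1.645) + Φ(−δ − 1.645) = Φ(0.929) + Φ(-4.219) = 0.8236 + 0.0000 = 0.8236.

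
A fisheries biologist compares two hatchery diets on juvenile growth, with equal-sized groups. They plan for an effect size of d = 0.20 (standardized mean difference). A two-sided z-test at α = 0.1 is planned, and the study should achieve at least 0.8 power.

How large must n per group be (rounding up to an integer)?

n = 310 per group

For power 0.8 need Φ(δ − z_{0.05}) = 0.8, so δ = z_{0.05} + z_{0.20} = 1.645 + 0.842 = 2.486.
(Ignoring the negligible lower-tail rejection probability gives the usual closed-form inversion.)
δ = d·√(n/2) ⇒ n = 2(δ/d)² = 2 × (2.486 / 0.20)² = 309.13.
Rounding up, n = 310 per group.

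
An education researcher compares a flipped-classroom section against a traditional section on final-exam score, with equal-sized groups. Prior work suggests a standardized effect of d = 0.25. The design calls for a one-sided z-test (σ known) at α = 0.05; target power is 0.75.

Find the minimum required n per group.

n = 173 per group

For power 0.75 need Φ(δ − z_{0.05}) = 0.75, so δ = z_{0.05} + z_{0.25} = 1.645 + 0.674 = 2.319.
δ = d·√(n/2) ⇒ n = 2(δ/d)² = 2 × (2.319 / 0.25)² = 172.14.
Rounding up, n = 173 per group.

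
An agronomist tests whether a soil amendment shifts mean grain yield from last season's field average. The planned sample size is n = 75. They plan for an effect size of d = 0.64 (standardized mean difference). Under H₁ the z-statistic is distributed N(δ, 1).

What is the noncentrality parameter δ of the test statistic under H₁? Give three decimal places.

δ = d·√n = 0.64 × √75 = 5.5426

δ ≈ 5.543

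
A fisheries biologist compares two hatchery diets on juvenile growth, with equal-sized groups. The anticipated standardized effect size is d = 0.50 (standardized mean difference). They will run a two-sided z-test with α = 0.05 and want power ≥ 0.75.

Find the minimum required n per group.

Set Φ(δ − 1.960) = 0.75; then δ − 1.960 = Φ⁻¹(0.75) = 0.674, giving δ = 2.634.
(Ignoring the negligible lower-tail rejection probability gives the usual closed-form inversion.)
δ = d·√(n/2) ⇒ n = 2(δ/d)² = 2 × (2.634 / 0.50)² = 55.52.
Round up to the next whole unit.

n = 56 per group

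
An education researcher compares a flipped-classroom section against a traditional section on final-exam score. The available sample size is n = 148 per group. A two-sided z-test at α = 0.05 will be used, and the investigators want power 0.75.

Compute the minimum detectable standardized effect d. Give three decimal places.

Need Φ(δ − 1.960) = 0.75, so δ = 1.960 + 0.674 = 2.634.
(The second rejection-region term Φ(−δ − z_{α/2}) is negligible and dropped.)
δ = d·√(n/2) ⇒ d = δ/√(n/2) = 2.634/√(148/2) = 0.3062.

d ≈ 0.306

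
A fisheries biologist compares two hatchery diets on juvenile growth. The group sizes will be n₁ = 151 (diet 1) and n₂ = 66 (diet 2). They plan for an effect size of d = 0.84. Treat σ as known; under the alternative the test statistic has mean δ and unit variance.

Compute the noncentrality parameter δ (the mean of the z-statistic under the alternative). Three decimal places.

δ ≈ 5.693

The noncentrality parameter scales effect size by the design's sample-size factor: δ = d / √(1/n₁ + 1/n₂) = 0.84 / √(1/151 + 1/66) = 5.6926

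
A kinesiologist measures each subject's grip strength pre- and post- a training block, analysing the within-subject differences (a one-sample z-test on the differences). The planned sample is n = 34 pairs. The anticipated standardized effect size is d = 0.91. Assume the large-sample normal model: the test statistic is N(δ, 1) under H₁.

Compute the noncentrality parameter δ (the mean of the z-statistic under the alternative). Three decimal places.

The noncentrality parameter scales effect size by the design's sample-size factor: δ = d·√n = 0.91 × √34 = 5.3062

δ ≈ 5.306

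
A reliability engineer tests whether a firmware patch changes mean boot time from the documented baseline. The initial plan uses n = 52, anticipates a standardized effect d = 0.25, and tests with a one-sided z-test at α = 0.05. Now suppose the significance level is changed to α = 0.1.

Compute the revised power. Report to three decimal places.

Power ≈ 0.699

δ = d·√n = 0.25 × √52 = 1.8028 (unchanged). New critical value: z_{0.1} = 1.282.
Revised power = P(Z > 1.282 − δ) = Φ(0.521) = 0.6989.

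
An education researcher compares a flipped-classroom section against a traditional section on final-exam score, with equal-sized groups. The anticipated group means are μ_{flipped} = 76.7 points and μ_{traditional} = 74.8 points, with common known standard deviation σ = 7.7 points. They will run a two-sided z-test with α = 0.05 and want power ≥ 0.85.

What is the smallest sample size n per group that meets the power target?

n = 295 per group

Standardized effect: d = |μ_{flipped} − μ_{traditional}| / σ = |76.7 − 74.8| / 7.7 = 0.2468
For power 0.85 need Φ(δ − z_{0.025}) = 0.85, so δ = z_{0.025} + z_{0.15} = 1.960 + 1.036 = 2.996.
(For δ > 0 the lower-tail rejection region contributes negligibly to power, so the one-term inversion is standard.)
δ = d·√(n/2) ⇒ n = 2(δ/d)² = 2 × (2.996 / 0.2468)² = 294.92.
Round up to the next whole unit.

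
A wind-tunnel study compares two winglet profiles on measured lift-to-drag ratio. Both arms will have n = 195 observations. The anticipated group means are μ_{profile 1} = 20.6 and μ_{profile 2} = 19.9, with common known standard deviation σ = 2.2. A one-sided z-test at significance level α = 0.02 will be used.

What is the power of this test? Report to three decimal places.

Power ≈ 0.862

Standardized effect: d = |μ_{profile 1} − μ_{profile 2}| / σ = |20.6 − 19.9| / 2.2 = 0.3182
Noncentrality parameter: δ = d·√(n/2) = 0.3182 × √(195/2) = 3.1418
Critical value for a one-sided test at α = 0.02: z_α = 2.054.
Power = P(Z > 2.054 − δ) = Φ(1.088) = 0.8617.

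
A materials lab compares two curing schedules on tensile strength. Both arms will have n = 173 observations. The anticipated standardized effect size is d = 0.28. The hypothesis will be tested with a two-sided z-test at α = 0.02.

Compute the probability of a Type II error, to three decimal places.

Noncentrality parameter: δ = d·√(n/2) = 0.28 × √(173/2) = 2.6042
Critical value for a two-sided test at α = 0.02: z_{α/2} = 2.326.
Power = Φ(δ − 2.326) + Φ(−δ − 2.326) = Φ(0.278) + Φ(-4.930) = 0.6094 + 0.0000 = 0.6094.
Type II error: β = 1 − power = 1 − 0.6094 = 0.3906.

β ≈ 0.391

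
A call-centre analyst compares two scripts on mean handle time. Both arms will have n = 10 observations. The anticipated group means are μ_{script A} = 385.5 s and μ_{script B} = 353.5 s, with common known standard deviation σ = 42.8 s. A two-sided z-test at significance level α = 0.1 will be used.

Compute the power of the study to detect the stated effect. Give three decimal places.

Power ≈ 0.511

Standardized effect: d = |μ_{script A} − μ_{script B}| / σ = |385.5 − 353.5| / 42.8 = 0.7477
Noncentrality parameter: δ = d·√(n/2) = 0.7477 × √(10/2) = 1.6718
Critical value for a two-sided test at α = 0.1: z_{α/2} = 1.645.
Power = Φ(δ − 1.645) + Φ(−δ − 1.645) = Φ(0.027) + Φ(-3.317) = 0.5108 + 0.0005 = 0.5112.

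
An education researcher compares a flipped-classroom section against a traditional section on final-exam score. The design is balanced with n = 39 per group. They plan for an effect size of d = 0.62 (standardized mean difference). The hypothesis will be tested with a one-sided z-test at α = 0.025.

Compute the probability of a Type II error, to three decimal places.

β ≈ 0.218

Noncentrality parameter: δ = d·√(n/2) = 0.62 × √(39/2) = 2.7378
Critical value for a one-sided test at α = 0.025: z_α = 1.960.
Power = Φ(δ − 1.960) = Φ(0.778) = 0.7817.
Type II error: β = 1 − power = 1 − 0.7817 = 0.2183.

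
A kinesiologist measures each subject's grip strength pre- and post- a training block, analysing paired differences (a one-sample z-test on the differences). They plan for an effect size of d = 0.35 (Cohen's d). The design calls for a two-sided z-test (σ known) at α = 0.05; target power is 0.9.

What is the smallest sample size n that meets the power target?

n = 86

For power 0.9 need Φ(δ − z_{0.025}) = 0.9, so δ = z_{0.025} + z_{0.10} = 1.960 + 1.282 = 3.242.
(For δ > 0 the lower-tail rejection region contributes negligibly to power, so the one-term inversion is standard.)
δ = d·√n ⇒ n = (δ/d)² = (3.242 / 0.35)² = 85.77.
Rounding up, n = 86.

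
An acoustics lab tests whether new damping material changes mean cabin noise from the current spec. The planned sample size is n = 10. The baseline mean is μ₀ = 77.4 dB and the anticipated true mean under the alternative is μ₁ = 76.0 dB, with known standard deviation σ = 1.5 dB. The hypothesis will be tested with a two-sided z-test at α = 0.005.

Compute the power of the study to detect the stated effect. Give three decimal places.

Standardized effect: d = |μ₁ − μ₀| / σ = |76.0 − 77.4| / 1.5 = 0.9333
Noncentrality parameter: δ = d·√n = 0.9333 × √10 = 2.9515
Two-sided α = 0.005 → critical value z_{0.0025} = 2.807.
Power = Φ(δ − 2.807) + Φ(−δ − 2.807) = Φ(0.144) + Φ(-5.758) = 0.5574 + 0.0000 = 0.5574.

Power ≈ 0.557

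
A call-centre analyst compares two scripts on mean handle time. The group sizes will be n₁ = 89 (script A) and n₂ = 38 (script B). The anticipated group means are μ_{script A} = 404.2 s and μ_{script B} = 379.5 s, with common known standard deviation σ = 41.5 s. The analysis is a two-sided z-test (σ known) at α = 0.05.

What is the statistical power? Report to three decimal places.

Power ≈ 0.867

Standardized effect: d = |μ_{script A} − μ_{script B}| / σ = |404.2 − 379.5| / 41.5 = 0.5952
Noncentrality parameter: δ = d / √(1/n₁ + 1/n₂) = 0.5952 / √(1/89 + 1/38) = 3.0714
Two-sided α = 0.05 → critical value z_{0.025} = 1.960.
Power = Φ(δ − 1.960) + Φ(−δ − 1.960) = Φ(1.111) + Φ(-5.031) = 0.8668 + 0.0000 = 0.8668.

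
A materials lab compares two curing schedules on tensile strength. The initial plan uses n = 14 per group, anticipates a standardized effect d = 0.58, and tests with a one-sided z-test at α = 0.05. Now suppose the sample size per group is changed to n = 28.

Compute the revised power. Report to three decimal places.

With n = 28 per group: δ = d·√(n/2) = 0.58 × √(28/2) = 2.1702. Critical value z_{0.05} = 1.645.
Revised power = P(Z > 1.645 − δ) = Φ(0.525) = 0.7003.

Power ≈ 0.700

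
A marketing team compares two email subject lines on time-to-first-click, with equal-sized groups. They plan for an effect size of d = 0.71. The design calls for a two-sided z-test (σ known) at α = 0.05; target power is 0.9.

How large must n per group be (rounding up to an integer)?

n = 42 per group

Set Φ(δ − 1.960) = 0.9; then δ − 1.960 = Φ⁻¹(0.9) = 1.282, giving δ = 3.242.
(For δ > 0 the lower-tail rejection region contributes negligibly to power, so the one-term inversion is standard.)
δ = d·√(n/2) ⇒ n = 2(δ/d)² = 2 × (3.242 / 0.71)² = 41.69.
Round up to the next whole unit.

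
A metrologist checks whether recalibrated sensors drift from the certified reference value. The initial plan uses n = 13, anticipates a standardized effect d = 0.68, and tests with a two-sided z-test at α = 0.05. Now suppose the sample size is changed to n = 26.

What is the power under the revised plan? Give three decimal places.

Power ≈ 0.934

With n = 26: δ = d·√n = 0.68 × √26 = 3.4673. Critical value z_{0.025} = 1.960.
Revised power = Φ(δ − 1.960) + Φ(−δ − 1.960) = Φ(1.507) + Φ(-5.427) = 0.9341 + 0.0000 = 0.9341.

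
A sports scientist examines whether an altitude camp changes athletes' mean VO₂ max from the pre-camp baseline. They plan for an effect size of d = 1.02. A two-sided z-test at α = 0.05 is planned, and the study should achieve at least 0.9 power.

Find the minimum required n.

n = 11

Set Φ(δ − 1.960) = 0.9; then δ − 1.960 = Φ⁻¹(0.9) = 1.282, giving δ = 3.242.
(Ignoring the negligible lower-tail rejection probability gives the usual closed-form inversion.)
δ = d·√n ⇒ n = (δ/d)² = (3.242 / 1.02)² = 10.10.
Round up to the next whole unit.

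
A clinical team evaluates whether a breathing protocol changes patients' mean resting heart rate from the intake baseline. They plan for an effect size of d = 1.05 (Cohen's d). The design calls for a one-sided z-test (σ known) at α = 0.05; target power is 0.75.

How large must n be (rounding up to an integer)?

n = 5

For power 0.75 need Φ(δ − z_{0.05}) = 0.75, so δ = z_{0.05} + z_{0.25} = 1.645 + 0.674 = 2.319.
δ = d·√n ⇒ n = (δ/d)² = (2.319 / 1.05)² = 4.88.
Rounding up, n = 5.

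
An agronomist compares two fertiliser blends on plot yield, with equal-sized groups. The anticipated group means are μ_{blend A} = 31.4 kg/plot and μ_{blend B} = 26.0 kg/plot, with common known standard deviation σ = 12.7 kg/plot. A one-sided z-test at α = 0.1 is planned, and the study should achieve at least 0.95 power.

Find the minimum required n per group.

n = 95 per group

Standardized effect: d = |μ_{blend A} − μ_{blend B}| / σ = |31.4 − 26.0| / 12.7 = 0.4252
Set Φ(δ − 1.282) = 0.95; then δ − 1.282 = Φ⁻¹(0.95) = 1.645, giving δ = 2.926.
δ = d·√(n/2) ⇒ n = 2(δ/d)² = 2 × (2.926 / 0.4252)² = 94.74.
Round up to the next whole unit.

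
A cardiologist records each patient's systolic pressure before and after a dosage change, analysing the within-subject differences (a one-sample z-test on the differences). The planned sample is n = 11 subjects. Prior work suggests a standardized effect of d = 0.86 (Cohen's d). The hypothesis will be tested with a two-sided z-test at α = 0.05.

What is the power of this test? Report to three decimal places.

Power ≈ 0.814

Noncentrality parameter: δ = d·√n = 0.86 × √11 = 2.8523
Critical value for a two-sided test at α = 0.05: z_{α/2} = 1.960.
Power = Φ(δ − 1.960) + Φ(−δ − 1.960) = Φ(0.892) + Φ(-4.812) = 0.8139 + 0.0000 = 0.8139.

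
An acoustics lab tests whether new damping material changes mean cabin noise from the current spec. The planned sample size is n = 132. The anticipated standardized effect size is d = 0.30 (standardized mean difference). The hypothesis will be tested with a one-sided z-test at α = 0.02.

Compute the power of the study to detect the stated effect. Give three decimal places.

Power ≈ 0.918

Noncentrality parameter: δ = d·√n = 0.30 × √132 = 3.4467
One-sided α = 0.02 → critical value z_{0.02} = 2.054.
Power = Φ(δ − 2.054) = Φ(1.393) = 0.9182.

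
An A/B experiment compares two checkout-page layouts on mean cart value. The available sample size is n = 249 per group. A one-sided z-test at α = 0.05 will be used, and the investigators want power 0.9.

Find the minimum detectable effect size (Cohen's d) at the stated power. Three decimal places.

Required noncentrality: δ = z_{0.05} + z_{0.10} = 1.645 + 1.282 = 2.926.
δ = d·√(n/2) ⇒ d = δ/√(n/2) = 2.926/√(249/2) = 0.2623.

d ≈ 0.262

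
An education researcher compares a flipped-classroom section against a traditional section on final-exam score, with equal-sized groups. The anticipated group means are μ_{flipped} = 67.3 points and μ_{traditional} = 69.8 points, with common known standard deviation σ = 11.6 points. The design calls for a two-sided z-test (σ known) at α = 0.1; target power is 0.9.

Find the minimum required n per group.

n = 369 per group

Standardized effect: d = |μ_{flipped} − μ_{traditional}| / σ = |67.3 − 69.8| / 11.6 = 0.2155
For power 0.9 need Φ(δ − z_{0.05}) = 0.9, so δ = z_{0.05} + z_{0.10} = 1.645 + 1.282 = 2.926.
(Ignoring the negligible lower-tail rejection probability gives the usual closed-form inversion.)
δ = d·√(n/2) ⇒ n = 2(δ/d)² = 2 × (2.926 / 0.2155)² = 368.75.
Round up to the next whole unit.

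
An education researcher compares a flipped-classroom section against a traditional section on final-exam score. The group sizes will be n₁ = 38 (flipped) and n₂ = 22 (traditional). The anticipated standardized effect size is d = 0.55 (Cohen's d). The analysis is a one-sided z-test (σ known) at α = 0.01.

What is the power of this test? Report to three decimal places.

Power ≈ 0.392

Noncentrality parameter: δ = d / √(1/n₁ + 1/n₂) = 0.55 / √(1/38 + 1/22) = 2.0530
Critical value for a one-sided test at α = 0.01: z_α = 2.326.
Power = Φ(δ − 2.326) = Φ(-0.273) = 0.3923.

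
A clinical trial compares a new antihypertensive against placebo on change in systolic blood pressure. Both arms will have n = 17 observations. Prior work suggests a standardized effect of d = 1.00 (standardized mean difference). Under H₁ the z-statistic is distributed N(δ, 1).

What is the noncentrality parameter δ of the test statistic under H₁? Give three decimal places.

δ ≈ 2.915

The noncentrality parameter scales effect size by the design's sample-size factor: δ = d·√(n/2) = 1.00 × √(17/2) = 2.9155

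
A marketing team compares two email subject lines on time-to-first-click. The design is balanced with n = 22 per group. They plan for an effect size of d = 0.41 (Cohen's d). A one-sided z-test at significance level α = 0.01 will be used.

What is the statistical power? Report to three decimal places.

Power ≈ 0.167

Noncentrality parameter: δ = d·√(n/2) = 0.41 × √(22/2) = 1.3598
One-sided α = 0.01 → critical value z_{0.01} = 2.326.
Power = Φ(δ − 2.326) = Φ(-0.967) = 0.1669.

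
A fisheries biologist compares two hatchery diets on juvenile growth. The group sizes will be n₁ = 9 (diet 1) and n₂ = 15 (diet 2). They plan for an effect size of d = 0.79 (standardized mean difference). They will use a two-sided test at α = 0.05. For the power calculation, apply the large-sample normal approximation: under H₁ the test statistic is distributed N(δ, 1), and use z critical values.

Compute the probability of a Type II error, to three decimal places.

Noncentrality parameter: δ = d / √(1/n₁ + 1/n₂) = 0.79 / √(1/9 + 1/15) = 1.8736
Critical value for a two-sided test at α = 0.05: z_{α/2} = 1.960.
Power = Φ(δ − 1.960) + Φ(−δ − 1.960) = Φ(-0.086) + Φ(-3.834) = 0.4656 + 0.0001 = 0.4657.
Type II error: β = 1 − power = 1 − 0.4657 = 0.5343.

β ≈ 0.534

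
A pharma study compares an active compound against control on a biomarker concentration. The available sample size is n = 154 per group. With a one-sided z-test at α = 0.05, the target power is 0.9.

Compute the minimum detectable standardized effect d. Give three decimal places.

Need Φ(δ − 1.645) = 0.9, so δ = 1.645 + 1.282 = 2.926.
δ = d·√(n/2) ⇒ d = δ/√(n/2) = 2.926/√(154/2) = 0.3335.

d ≈ 0.333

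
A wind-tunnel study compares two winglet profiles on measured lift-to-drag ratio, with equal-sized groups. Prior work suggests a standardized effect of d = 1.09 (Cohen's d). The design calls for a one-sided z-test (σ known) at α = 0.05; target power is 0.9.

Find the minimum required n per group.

Set Φ(δ − 1.645) = 0.9; then δ − 1.645 = Φ⁻¹(0.9) = 1.282, giving δ = 2.926.
δ = d·√(n/2) ⇒ n = 2(δ/d)² = 2 × (2.926 / 1.09)² = 14.42.
Rounding up, n = 15 per group.

n = 15 per group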